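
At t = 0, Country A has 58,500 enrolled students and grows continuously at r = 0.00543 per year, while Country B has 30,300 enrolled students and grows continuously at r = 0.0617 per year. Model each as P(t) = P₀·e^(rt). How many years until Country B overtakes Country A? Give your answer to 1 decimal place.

58500·e^(0.00543t) = 30300·e^(0.0617t)
58500/30300 = e^((0.0617 − 0.00543)t) → ln(1.93069) = 0.05627·t
t = 0.65788 / 0.05627

t ≈ 11.7 years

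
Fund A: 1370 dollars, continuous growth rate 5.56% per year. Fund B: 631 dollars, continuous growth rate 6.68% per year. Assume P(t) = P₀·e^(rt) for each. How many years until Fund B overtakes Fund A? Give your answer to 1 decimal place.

t ≈ 69.2 years

1370·e^(0.0556t) = 631·e^(0.0668t)
1370/631 = e^((0.0668 − 0.0556)t) → ln(2.17116) = 0.0112·t
t = 0.77526 / 0.0112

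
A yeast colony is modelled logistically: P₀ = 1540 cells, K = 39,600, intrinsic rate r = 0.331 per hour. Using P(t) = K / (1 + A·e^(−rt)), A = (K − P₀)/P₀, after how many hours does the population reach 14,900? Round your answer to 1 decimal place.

A = (39600 − 1540)/1540 = 24.71429
14900 = 39600/(1 + 24.71429·e^(−0.331t)) → 1 + 24.71429·e^(−0.331t) = 2.65772
e^(−0.331t) = 0.067075 → t = ln(14.90862)/0.331 = 2.70194/0.331

t ≈ 8.2 hours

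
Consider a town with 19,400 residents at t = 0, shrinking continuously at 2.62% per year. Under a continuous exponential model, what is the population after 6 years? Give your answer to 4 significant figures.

≈ 16,580 residents

P(6) = 19400 · e^(-0.0262·6) = 19400 · e^(-0.1572)
= 19400 · 0.85453 ≈ 16577.94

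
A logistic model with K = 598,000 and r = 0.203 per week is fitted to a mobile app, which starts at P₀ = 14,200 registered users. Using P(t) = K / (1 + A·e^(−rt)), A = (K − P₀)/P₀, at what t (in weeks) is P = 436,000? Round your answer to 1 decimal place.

t ≈ 23.2 weeks

A = (598000 − 14200)/14200 = 41.11268
436000 = 598000/(1 + 41.11268·e^(−0.203t)) → 1 + 41.11268·e^(−0.203t) = 1.37156
e^(−0.203t) = 0.009038 → t = ln(110.64893)/0.203 = 4.70636/0.203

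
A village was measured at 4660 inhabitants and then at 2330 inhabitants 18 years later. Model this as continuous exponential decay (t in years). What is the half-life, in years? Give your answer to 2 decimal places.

r = ln(2330/4660) / 18 = ln(0.5) / 18 ≈ -0.038508 per year
half-life = ln 2 / |r| = 0.69315 / 0.038508

half-life ≈ 18.00 years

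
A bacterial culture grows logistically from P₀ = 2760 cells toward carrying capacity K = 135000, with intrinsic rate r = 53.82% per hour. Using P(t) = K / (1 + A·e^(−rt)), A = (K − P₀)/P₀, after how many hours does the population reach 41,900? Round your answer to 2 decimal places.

t ≈ 5.71 hours

A = (135000 − 2760)/2760 = 47.91304
41900 = 135000/(1 + 47.91304·e^(−0.5382t)) → 1 + 47.91304·e^(−0.5382t) = 3.22196
e^(−0.5382t) = 0.046375 → t = ln(21.56344)/0.5382 = 3.071/0.5382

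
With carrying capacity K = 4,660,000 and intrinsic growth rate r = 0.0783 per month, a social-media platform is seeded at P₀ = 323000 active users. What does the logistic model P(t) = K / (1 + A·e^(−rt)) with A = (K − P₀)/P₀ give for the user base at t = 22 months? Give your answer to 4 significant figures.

≈ 1,371,000 active users

A = (4660000 − 323000)/323000 = 13.42724
P(22) = 4660000 / (1 + 13.42724·e^(−0.0783·22)) = 4660000 / (1 + 13.42724·0.178601)
= 4660000 / 3.39812 ≈ 1371345.81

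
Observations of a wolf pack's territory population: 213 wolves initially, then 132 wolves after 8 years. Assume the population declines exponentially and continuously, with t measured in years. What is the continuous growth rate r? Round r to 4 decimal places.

132 = 213 · e^(r·8)
e^(8r) = 132/213 = 0.61972
r = ln(0.61972) / 8 = -0.47849 / 8

r ≈ -0.0598 per year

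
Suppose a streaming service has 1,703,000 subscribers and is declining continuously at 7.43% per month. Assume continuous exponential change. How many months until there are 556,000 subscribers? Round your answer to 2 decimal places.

t ≈ 15.07 months

556000 = 1703000 · e^(-0.0743·t)
t = ln(556000/1703000) / -0.0743 = ln(0.32648) / -0.0743 = -1.11938 / -0.0743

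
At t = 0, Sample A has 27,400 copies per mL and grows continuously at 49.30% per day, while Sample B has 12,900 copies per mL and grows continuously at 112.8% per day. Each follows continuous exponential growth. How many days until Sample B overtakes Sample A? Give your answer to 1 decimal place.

t ≈ 1.2 days

27400·e^(0.493t) = 12900·e^(1.128t)
27400/12900 = e^((1.128 − 0.493)t) → ln(2.12403) = 0.635·t
t = 0.75332 / 0.635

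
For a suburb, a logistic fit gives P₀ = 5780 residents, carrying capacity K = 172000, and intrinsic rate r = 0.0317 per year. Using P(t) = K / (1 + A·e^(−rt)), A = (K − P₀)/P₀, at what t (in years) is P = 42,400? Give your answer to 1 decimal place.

t ≈ 70.7 years

A = (172000 − 5780)/5780 = 28.75779
42400 = 172000/(1 + 28.75779·e^(−0.0317t)) → 1 + 28.75779·e^(−0.0317t) = 4.0566
e^(−0.0317t) = 0.106288 → t = ln(9.40841)/0.0317 = 2.2416/0.0317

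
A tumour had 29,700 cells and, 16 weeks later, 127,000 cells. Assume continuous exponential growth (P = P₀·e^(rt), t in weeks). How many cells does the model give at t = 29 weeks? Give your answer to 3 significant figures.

≈ 414,000 cells

r = ln(127000/29700) / 16 ≈ 0.090815 per week
P(29) = 29700 · e^(0.090815·29) = 29700 · 13.92429 ≈ 413551.53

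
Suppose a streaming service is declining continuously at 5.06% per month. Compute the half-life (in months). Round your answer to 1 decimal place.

half-life = ln(2) / |r| = 0.69315 / 0.0506

half-life ≈ 13.7 months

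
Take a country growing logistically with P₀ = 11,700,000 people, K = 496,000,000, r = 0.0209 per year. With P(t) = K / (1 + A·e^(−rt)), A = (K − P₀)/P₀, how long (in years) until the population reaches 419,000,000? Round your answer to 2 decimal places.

A = (496000000 − 11700000)/11700000 = 41.39316
419000000 = 496000000/(1 + 41.39316·e^(−0.0209t)) → 1 + 41.39316·e^(−0.0209t) = 1.18377
e^(−0.0209t) = 0.00444 → t = ln(225.24331)/0.0209 = 5.41718/0.0209

t ≈ 259.20 years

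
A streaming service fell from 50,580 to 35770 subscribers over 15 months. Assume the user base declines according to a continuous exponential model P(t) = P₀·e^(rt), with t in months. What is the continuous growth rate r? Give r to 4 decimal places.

35770 = 50580 · e^(r·15)
e^(15r) = 35770/50580 = 0.7072
r = ln(0.7072) / 15 = -0.34645 / 15

r ≈ -0.0231 per month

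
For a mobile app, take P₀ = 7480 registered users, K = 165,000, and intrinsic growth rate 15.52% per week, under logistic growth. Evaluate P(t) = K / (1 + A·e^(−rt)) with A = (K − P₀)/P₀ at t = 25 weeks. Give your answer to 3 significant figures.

A = (165000 − 7480)/7480 = 21.05882
P(25) = 165000 / (1 + 21.05882·e^(−0.1552·25)) = 165000 / (1 + 21.05882·0.020651)
= 165000 / 1.43488 ≈ 114992.03

≈ 115,000 registered users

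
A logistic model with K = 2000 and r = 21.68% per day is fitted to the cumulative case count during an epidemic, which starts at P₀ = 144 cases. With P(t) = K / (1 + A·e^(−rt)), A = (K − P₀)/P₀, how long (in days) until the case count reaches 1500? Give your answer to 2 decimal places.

A = (2000 − 144)/144 = 12.88889
1500 = 2000/(1 + 12.88889·e^(−0.2168t)) → 1 + 12.88889·e^(−0.2168t) = 1.33333
e^(−0.2168t) = 0.025862 → t = ln(38.66667)/0.2168 = 3.65498/0.2168

t ≈ 16.86 days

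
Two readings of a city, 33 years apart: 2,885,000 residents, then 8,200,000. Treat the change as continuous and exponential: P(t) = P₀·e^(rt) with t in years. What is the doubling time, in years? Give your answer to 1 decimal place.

doubling time ≈ 21.9 years

r = ln(8200000/2885000) / 33 = ln(2.84229) / 33 ≈ 0.031655 per year
doubling time = ln 2 / |r| = 0.69315 / 0.031655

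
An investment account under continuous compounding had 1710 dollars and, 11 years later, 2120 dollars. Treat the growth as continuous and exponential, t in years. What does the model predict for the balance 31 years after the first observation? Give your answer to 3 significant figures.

r = ln(2120/1710) / 11 ≈ 0.019538 per year
P(31) = 1710 · e^(0.019538·31) = 1710 · 1.83252 ≈ 3133.61

≈ 3,130 dollars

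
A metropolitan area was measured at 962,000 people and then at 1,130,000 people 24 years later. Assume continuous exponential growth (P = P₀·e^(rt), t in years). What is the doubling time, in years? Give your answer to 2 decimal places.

r = ln(1130000/962000) / 24 = ln(1.17464) / 24 ≈ 0.006707 per year
doubling time = ln 2 / |r| = 0.69315 / 0.006707

doubling time ≈ 103.35 years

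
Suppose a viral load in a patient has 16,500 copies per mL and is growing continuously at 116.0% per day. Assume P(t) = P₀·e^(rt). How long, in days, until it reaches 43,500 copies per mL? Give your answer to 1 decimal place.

43500 = 16500 · e^(1.16·t)
t = ln(43500/16500) / 1.16 = ln(2.63636) / 1.16 = 0.9694 / 1.16

t ≈ 0.8 days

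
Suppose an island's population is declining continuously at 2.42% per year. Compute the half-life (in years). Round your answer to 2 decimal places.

half-life = ln(2) / |r| = 0.69315 / 0.0242

half-life ≈ 28.64 years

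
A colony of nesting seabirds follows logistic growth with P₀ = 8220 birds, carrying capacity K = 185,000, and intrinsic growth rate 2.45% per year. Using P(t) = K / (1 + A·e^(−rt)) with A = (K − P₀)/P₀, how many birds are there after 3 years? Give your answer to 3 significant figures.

A = (185000 − 8220)/8220 = 21.50608
P(3) = 185000 / (1 + 21.50608·e^(−0.0245·3)) = 185000 / (1 + 21.50608·0.929136)
= 185000 / 20.98208 ≈ 8817.05

≈ 8,820 birds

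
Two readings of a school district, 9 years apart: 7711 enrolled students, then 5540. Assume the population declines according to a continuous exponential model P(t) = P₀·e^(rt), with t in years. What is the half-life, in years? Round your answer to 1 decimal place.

half-life ≈ 18.9 years

r = ln(5540/7711) / 9 = ln(0.71845) / 9 ≈ -0.036739 per year
half-life = ln 2 / |r| = 0.69315 / 0.036739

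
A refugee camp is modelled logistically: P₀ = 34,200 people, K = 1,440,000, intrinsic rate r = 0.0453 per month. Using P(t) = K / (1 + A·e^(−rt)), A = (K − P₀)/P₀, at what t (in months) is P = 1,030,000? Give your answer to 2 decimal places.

A = (1440000 − 34200)/34200 = 41.10526
1030000 = 1440000/(1 + 41.10526·e^(−0.0453t)) → 1 + 41.10526·e^(−0.0453t) = 1.39806
e^(−0.0453t) = 0.009684 → t = ln(103.26444)/0.0453 = 4.63729/0.0453

t ≈ 102.37 months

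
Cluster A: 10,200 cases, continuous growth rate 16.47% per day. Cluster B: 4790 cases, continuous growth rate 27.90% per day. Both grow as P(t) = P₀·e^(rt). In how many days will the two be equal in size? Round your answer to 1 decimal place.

t ≈ 6.6 days

10200·e^(0.1647t) = 4790·e^(0.279t)
10200/4790 = e^((0.279 − 0.1647)t) → ln(2.12944) = 0.1143·t
t = 0.75586 / 0.1143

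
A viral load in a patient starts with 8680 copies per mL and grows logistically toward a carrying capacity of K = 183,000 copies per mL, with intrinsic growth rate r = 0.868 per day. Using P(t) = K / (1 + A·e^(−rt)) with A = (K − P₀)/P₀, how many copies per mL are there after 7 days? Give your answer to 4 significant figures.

A = (183000 − 8680)/8680 = 20.08295
P(7) = 183000 / (1 + 20.08295·e^(−0.868·7)) = 183000 / (1 + 20.08295·0.002297)
= 183000 / 1.04614 ≈ 174929.2

≈ 174,900 copies per mL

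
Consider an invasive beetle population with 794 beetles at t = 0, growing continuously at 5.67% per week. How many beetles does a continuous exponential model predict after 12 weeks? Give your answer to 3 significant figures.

P(12) = 794 · e^(0.0567·12) = 794 · e^(0.6804)
= 794 · 1.97467 ≈ 1567.89

≈ 1,570 beetles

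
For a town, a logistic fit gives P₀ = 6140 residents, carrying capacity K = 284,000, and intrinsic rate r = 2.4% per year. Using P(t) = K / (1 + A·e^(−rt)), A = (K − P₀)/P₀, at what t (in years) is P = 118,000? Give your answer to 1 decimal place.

A = (284000 − 6140)/6140 = 45.25407
118000 = 284000/(1 + 45.25407·e^(−0.024t)) → 1 + 45.25407·e^(−0.024t) = 2.40678
e^(−0.024t) = 0.031086 → t = ln(32.16856)/0.024 = 3.47099/0.024

t ≈ 144.6 years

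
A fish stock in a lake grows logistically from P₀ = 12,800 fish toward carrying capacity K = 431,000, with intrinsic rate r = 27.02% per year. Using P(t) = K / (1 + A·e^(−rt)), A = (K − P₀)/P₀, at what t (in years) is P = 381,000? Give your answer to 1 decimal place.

t ≈ 20.4 years

A = (431000 − 12800)/12800 = 32.67188
381000 = 431000/(1 + 32.67188·e^(−0.2702t)) → 1 + 32.67188·e^(−0.2702t) = 1.13123
e^(−0.2702t) = 0.004017 → t = ln(248.95969)/0.2702 = 5.51729/0.2702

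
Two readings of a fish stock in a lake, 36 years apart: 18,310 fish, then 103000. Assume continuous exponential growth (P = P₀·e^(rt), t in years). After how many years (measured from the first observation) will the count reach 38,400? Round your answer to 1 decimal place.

t ≈ 15.4 years

r = ln(103000/18310) / 36 ≈ 0.04798 per year
t = ln(38400/18310) / r = 0.74061 / 0.04798 ≈ 15.436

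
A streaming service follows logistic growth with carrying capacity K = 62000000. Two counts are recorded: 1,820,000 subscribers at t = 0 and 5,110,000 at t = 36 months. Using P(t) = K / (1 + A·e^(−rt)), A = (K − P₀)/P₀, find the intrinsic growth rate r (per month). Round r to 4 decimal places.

A = (62000000 − 1820000)/1820000 = 33.06593
5110000 = 62000000/(1 + 33.06593·e^(−r·36)) → e^(−36r) = (12.13307 − 1)/33.06593 = 0.336693
r = −ln(0.336693)/36 = 1.08858/36

r ≈ 0.0302 per month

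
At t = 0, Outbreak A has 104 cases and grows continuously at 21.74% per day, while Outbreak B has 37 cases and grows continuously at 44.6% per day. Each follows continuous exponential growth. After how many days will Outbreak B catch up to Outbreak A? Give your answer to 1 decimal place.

t ≈ 4.5 days

104·e^(0.2174t) = 37·e^(0.446t)
104/37 = e^((0.446 − 0.2174)t) → ln(2.81081) = 0.2286·t
t = 1.03347 / 0.2286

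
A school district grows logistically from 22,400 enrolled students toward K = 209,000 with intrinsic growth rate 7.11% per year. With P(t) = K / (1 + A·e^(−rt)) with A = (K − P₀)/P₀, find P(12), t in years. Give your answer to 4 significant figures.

A = (209000 − 22400)/22400 = 8.33036
P(12) = 209000 / (1 + 8.33036·e^(−0.0711·12)) = 209000 / (1 + 8.33036·0.426049)
= 209000 / 4.54914 ≈ 45942.71

≈ 45,940 enrolled students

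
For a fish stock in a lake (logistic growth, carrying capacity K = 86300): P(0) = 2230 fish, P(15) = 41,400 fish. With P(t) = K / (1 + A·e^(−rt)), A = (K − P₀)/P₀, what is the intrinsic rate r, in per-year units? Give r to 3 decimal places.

A = (86300 − 2230)/2230 = 37.69955
41400 = 86300/(1 + 37.69955·e^(−r·15)) → e^(−15r) = (2.08454 − 1)/37.69955 = 0.028768
r = −ln(0.028768)/15 = 3.54849/15

r ≈ 0.237 per year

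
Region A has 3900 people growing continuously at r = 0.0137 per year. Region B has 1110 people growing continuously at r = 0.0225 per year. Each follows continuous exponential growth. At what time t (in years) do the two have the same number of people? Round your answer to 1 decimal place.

3900·e^(0.0137t) = 1110·e^(0.0225t)
3900/1110 = e^((0.0225 − 0.0137)t) → ln(3.51351) = 0.0088·t
t = 1.25662 / 0.0088

t ≈ 142.8 years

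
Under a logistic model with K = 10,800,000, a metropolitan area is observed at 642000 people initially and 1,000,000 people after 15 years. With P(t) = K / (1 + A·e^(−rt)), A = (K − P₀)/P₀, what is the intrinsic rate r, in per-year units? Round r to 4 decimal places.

r ≈ 0.0319 per year

A = (10800000 − 642000)/642000 = 15.82243
1000000 = 10800000/(1 + 15.82243·e^(−r·15)) → e^(−15r) = (10.8 − 1)/15.82243 = 0.619374
r = −ln(0.619374)/15 = 0.47905/15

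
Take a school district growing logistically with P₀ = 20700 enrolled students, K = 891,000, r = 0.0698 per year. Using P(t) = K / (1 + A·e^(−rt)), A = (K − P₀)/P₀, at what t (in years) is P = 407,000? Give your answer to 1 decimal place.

A = (891000 − 20700)/20700 = 42.04348
407000 = 891000/(1 + 42.04348·e^(−0.0698t)) → 1 + 42.04348·e^(−0.0698t) = 2.18919
e^(−0.0698t) = 0.028285 → t = ln(35.35474)/0.0698 = 3.56543/0.0698

t ≈ 51.1 years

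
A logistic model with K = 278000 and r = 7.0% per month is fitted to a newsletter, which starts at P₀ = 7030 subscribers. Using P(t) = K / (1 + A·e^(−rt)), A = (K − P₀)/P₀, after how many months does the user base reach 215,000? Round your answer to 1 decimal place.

A = (278000 − 7030)/7030 = 38.54481
215000 = 278000/(1 + 38.54481·e^(−0.07t)) → 1 + 38.54481·e^(−0.07t) = 1.29302
e^(−0.07t) = 0.007602 → t = ln(131.5418)/0.07 = 4.87932/0.07

t ≈ 69.7 months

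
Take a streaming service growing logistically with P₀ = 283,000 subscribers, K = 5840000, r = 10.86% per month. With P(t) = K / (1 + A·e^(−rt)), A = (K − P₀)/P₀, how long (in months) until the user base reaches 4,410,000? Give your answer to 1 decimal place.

t ≈ 37.8 months

A = (5840000 − 283000)/283000 = 19.63604
4410000 = 5840000/(1 + 19.63604·e^(−0.1086t)) → 1 + 19.63604·e^(−0.1086t) = 1.32426
e^(−0.1086t) = 0.016514 → t = ln(60.55591)/0.1086 = 4.10357/0.1086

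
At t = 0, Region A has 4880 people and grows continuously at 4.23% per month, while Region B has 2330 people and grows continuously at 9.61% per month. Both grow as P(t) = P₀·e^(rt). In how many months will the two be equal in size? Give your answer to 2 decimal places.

4880·e^(0.0423t) = 2330·e^(0.0961t)
4880/2330 = e^((0.0961 − 0.0423)t) → ln(2.09442) = 0.0538·t
t = 0.73928 / 0.0538

t ≈ 13.74 months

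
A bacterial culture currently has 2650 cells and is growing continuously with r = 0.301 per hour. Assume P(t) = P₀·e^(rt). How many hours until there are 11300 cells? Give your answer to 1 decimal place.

11300 = 2650 · e^(0.301·t)
t = ln(11300/2650) / 0.301 = ln(4.26415) / 0.301 = 1.45024 / 0.301

t ≈ 4.8 hours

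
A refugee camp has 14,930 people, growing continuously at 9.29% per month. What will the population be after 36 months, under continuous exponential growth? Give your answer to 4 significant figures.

≈ 423,200 people

P(36) = 14930 · e^(0.0929·36) = 14930 · e^(3.3444)
= 14930 · 28.34356 ≈ 423169.42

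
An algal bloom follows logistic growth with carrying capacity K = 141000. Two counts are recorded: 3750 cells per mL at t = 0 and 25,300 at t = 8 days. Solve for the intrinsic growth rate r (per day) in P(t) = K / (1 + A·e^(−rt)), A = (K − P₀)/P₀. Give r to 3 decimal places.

A = (141000 − 3750)/3750 = 36.6
25300 = 141000/(1 + 36.6·e^(−r·8)) → e^(−8r) = (5.57312 − 1)/36.6 = 0.124949
r = −ln(0.124949)/8 = 2.07985/8

r ≈ 0.260 per day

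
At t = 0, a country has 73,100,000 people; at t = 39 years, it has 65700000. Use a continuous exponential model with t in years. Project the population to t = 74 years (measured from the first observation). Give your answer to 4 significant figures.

r = ln(65700000/73100000) / 39 ≈ -0.002737 per year
P(74) = 73100000 · e^(-0.002737·74) = 73100000 · 0.81668 ≈ 59699049.18

≈ 59,700,000 people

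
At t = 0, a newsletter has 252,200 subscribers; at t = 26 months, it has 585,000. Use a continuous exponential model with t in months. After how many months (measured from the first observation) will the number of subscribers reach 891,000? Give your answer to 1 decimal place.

r = ln(585000/252200) / 26 ≈ 0.032361 per month
t = ln(891000/252200) / r = 1.26212 / 0.032361 ≈ 39.001

t ≈ 39.0 months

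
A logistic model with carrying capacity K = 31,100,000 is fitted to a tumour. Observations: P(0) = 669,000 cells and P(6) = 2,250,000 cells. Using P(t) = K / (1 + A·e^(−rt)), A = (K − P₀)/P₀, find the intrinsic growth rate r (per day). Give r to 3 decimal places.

A = (31100000 − 669000)/669000 = 45.48729
2250000 = 31100000/(1 + 45.48729·e^(−r·6)) → e^(−6r) = (13.82222 − 1)/45.48729 = 0.281886
r = −ln(0.281886)/6 = 1.26625/6

r ≈ 0.211 per day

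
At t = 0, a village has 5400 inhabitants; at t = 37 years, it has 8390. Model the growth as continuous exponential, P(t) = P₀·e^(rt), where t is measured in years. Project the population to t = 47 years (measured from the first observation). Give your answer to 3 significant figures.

r = ln(8390/5400) / 37 ≈ 0.011909 per year
P(47) = 5400 · e^(0.011909·47) = 5400 · 1.75021 ≈ 9451.12

≈ 9,450 inhabitants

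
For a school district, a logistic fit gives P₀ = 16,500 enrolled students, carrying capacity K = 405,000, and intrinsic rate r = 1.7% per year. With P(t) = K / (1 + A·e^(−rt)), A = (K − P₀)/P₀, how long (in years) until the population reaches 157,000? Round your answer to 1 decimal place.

t ≈ 158.9 years

A = (405000 − 16500)/16500 = 23.54545
157000 = 405000/(1 + 23.54545·e^(−0.017t)) → 1 + 23.54545·e^(−0.017t) = 2.57962
e^(−0.017t) = 0.067088 → t = ln(14.90579)/0.017 = 2.70175/0.017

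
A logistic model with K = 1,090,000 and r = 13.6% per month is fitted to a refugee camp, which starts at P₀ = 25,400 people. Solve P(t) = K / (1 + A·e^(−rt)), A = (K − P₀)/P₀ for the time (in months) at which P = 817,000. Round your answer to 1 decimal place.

A = (1090000 − 25400)/25400 = 41.91339
817000 = 1090000/(1 + 41.91339·e^(−0.136t)) → 1 + 41.91339·e^(−0.136t) = 1.33415
e^(−0.136t) = 0.007972 → t = ln(125.4331)/0.136 = 4.83177/0.136

t ≈ 35.5 months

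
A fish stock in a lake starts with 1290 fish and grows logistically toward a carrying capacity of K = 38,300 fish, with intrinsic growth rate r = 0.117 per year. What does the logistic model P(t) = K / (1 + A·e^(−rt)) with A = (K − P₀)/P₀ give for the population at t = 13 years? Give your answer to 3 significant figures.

≈ 5,270 fish

A = (38300 − 1290)/1290 = 28.68992
P(13) = 38300 / (1 + 28.68992·e^(−0.117·13)) = 38300 / (1 + 28.68992·0.218493)
= 38300 / 7.26856 ≈ 5269.27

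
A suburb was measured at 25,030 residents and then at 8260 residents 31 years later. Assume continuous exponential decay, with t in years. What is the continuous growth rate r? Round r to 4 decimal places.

r ≈ -0.0358 per year

8260 = 25030 · e^(r·31)
e^(31r) = 8260/25030 = 0.33
r = ln(0.33) / 31 = -1.10865 / 31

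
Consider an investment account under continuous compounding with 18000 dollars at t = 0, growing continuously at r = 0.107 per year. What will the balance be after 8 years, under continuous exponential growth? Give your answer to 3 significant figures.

P(8) = 18000 · e^(0.107·8) = 18000 · e^(0.856)
= 18000 · 2.35373 ≈ 42367.08

≈ 42,400 dollars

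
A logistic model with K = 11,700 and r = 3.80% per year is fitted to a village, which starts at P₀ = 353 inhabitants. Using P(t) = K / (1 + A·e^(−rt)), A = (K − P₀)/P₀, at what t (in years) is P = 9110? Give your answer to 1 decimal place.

A = (11700 − 353)/353 = 32.14448
9110 = 11700/(1 + 32.14448·e^(−0.038t)) → 1 + 32.14448·e^(−0.038t) = 1.2843
e^(−0.038t) = 0.008845 → t = ln(113.06416)/0.038 = 4.72796/0.038

t ≈ 124.4 years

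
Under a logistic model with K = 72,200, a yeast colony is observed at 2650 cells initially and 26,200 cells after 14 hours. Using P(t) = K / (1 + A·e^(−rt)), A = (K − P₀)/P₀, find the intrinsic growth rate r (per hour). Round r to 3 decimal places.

A = (72200 − 2650)/2650 = 26.24528
26200 = 72200/(1 + 26.24528·e^(−r·14)) → e^(−14r) = (2.75573 − 1)/26.24528 = 0.066897
r = −ln(0.066897)/14 = 2.7046/14

r ≈ 0.193 per hour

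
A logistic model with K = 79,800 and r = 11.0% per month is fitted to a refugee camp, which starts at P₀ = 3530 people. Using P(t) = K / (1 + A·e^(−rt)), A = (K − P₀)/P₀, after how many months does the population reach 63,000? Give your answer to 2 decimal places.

A = (79800 − 3530)/3530 = 21.60623
63000 = 79800/(1 + 21.60623·e^(−0.11t)) → 1 + 21.60623·e^(−0.11t) = 1.26667
e^(−0.11t) = 0.012342 → t = ln(81.02337)/0.11 = 4.39474/0.11

t ≈ 39.95 months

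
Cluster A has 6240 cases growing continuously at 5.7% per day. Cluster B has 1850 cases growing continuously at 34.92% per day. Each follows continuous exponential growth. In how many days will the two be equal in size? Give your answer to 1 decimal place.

t ≈ 4.2 days

6240·e^(0.057t) = 1850·e^(0.3492t)
6240/1850 = e^((0.3492 − 0.057)t) → ln(3.37297) = 0.2922·t
t = 1.21579 / 0.2922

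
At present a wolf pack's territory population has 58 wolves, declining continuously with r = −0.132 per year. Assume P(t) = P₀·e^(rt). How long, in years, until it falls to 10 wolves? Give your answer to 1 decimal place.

10 = 58 · e^(-0.132·t)
t = ln(10/58) / -0.132 = ln(0.17241) / -0.132 = -1.75786 / -0.132

t ≈ 13.3 years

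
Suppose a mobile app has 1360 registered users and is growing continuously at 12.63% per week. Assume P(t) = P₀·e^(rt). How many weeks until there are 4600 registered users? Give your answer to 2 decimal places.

t ≈ 9.65 weeks

4600 = 1360 · e^(0.1263·t)
t = ln(4600/1360) / 0.1263 = ln(3.38235) / 0.1263 = 1.21857 / 0.1263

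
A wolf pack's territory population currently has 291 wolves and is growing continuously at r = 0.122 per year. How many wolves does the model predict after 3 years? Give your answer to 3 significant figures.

≈ 420 wolves

P(3) = 291 · e^(0.122·3) = 291 · e^(0.366)
= 291 · 1.44196 ≈ 419.61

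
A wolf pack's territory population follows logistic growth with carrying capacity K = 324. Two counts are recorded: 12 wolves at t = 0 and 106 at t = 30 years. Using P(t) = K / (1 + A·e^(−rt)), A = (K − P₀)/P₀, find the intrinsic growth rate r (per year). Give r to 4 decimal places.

A = (324 − 12)/12 = 26
106 = 324/(1 + 26·e^(−r·30)) → e^(−30r) = (3.0566 − 1)/26 = 0.0791
r = −ln(0.0791)/30 = 2.53704/30

r ≈ 0.0846 per year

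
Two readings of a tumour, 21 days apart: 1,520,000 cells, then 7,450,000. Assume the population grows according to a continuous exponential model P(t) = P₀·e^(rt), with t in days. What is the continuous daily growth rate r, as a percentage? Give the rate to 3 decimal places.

r ≈ 7.569% per day

7450000 = 1520000 · e^(r·21)
e^(21r) = 7450000/1520000 = 4.90132
r = ln(4.90132) / 21 = 1.5895 / 21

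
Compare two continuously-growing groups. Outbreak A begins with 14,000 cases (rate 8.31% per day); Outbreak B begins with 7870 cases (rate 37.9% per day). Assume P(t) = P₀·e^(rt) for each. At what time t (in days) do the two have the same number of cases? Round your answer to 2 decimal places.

14000·e^(0.0831t) = 7870·e^(0.379t)
14000/7870 = e^((0.379 − 0.0831)t) → ln(1.77891) = 0.2959·t
t = 0.576 / 0.2959

t ≈ 1.95 days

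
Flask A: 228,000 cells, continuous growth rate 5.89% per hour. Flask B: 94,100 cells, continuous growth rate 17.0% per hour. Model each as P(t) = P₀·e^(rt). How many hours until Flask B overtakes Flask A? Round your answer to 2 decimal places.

228000·e^(0.0589t) = 94100·e^(0.17t)
228000/94100 = e^((0.17 − 0.0589)t) → ln(2.42295) = 0.1111·t
t = 0.88499 / 0.1111

t ≈ 7.97 hours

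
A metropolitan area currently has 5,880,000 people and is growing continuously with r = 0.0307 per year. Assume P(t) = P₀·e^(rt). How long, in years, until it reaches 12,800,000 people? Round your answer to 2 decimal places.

12800000 = 5880000 · e^(0.0307·t)
t = ln(12800000/5880000) / 0.0307 = ln(2.17687) / 0.0307 = 0.77789 / 0.0307

t ≈ 25.34 years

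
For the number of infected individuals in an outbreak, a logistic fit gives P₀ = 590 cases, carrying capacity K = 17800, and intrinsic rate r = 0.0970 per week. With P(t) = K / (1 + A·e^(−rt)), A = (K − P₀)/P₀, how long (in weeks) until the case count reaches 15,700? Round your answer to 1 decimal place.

t ≈ 55.5 weeks

A = (17800 − 590)/590 = 29.16949
15700 = 17800/(1 + 29.16949·e^(−0.097t)) → 1 + 29.16949·e^(−0.097t) = 1.13376
e^(−0.097t) = 0.004586 → t = ln(218.07667)/0.097 = 5.38485/0.097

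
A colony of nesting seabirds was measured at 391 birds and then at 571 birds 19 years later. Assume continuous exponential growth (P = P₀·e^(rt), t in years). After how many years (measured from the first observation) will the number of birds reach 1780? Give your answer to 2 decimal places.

t ≈ 76.05 years

r = ln(571/391) / 19 ≈ 0.019931 per year
t = ln(1780/391) / r = 1.51566 / 0.019931 ≈ 76.047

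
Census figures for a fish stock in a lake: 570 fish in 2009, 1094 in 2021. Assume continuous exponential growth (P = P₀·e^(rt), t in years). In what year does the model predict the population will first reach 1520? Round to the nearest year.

r = ln(1094/570) / 12 = 0.65196/12 ≈ 0.05433 per year
t = ln(1520/570) / r = 0.98083/0.05433 ≈ 18.05 years after 2009

year 2027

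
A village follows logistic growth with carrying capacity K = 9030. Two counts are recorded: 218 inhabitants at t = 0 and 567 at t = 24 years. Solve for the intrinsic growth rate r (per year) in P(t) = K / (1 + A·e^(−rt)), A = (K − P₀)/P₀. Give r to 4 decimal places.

r ≈ 0.0415 per year

A = (9030 − 218)/218 = 40.42202
567 = 9030/(1 + 40.42202·e^(−r·24)) → e^(−24r) = (15.92593 − 1)/40.42202 = 0.369252
r = −ln(0.369252)/24 = 0.99627/24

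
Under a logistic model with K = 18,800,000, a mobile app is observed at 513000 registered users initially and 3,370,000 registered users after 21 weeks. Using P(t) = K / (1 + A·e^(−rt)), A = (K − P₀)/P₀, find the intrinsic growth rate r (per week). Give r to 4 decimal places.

r ≈ 0.0977 per week

A = (18800000 − 513000)/513000 = 35.64717
3370000 = 18800000/(1 + 35.64717·e^(−r·21)) → e^(−21r) = (5.57864 − 1)/35.64717 = 0.128443
r = −ln(0.128443)/21 = 2.05227/21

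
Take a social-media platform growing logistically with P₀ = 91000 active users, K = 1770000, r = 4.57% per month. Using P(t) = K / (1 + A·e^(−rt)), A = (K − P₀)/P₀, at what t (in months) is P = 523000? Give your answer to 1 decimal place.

A = (1770000 − 91000)/91000 = 18.45055
523000 = 1770000/(1 + 18.45055·e^(−0.0457t)) → 1 + 18.45055·e^(−0.0457t) = 3.38432
e^(−0.0457t) = 0.129228 → t = ln(7.73828)/0.0457 = 2.04618/0.0457

t ≈ 44.8 months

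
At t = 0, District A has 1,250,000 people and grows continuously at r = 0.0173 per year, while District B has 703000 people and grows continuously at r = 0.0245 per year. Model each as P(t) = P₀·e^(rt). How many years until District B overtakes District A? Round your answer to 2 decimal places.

1250000·e^(0.0173t) = 703000·e^(0.0245t)
1250000/703000 = e^((0.0245 − 0.0173)t) → ln(1.77809) = 0.0072·t
t = 0.57554 / 0.0072

t ≈ 79.94 years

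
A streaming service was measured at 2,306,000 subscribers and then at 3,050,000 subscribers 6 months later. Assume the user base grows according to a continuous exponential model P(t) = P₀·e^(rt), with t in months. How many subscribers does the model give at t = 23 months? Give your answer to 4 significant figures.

≈ 6,736,000 subscribers

r = ln(3050000/2306000) / 6 ≈ 0.046605 per month
P(23) = 2306000 · e^(0.046605·23) = 2306000 · 2.92094 ≈ 6735678.65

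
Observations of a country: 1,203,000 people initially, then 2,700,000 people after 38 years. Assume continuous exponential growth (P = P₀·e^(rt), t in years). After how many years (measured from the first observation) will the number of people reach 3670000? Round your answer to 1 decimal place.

r = ln(2700000/1203000) / 38 ≈ 0.021275 per year
t = ln(3670000/1203000) / r = 1.11537 / 0.021275 ≈ 52.428

t ≈ 52.4 years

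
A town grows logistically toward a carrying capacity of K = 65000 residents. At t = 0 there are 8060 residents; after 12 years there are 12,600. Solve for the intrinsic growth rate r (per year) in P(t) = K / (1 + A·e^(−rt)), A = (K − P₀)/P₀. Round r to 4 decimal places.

A = (65000 − 8060)/8060 = 7.06452
12600 = 65000/(1 + 7.06452·e^(−r·12)) → e^(−12r) = (5.15873 − 1)/7.06452 = 0.588679
r = −ln(0.588679)/12 = 0.52987/12

r ≈ 0.0442 per year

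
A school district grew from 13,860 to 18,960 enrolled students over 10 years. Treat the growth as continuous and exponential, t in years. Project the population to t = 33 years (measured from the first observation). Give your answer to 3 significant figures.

≈ 39,000 enrolled students

r = ln(18960/13860) / 10 ≈ 0.031332 per year
P(33) = 13860 · e^(0.031332·33) = 13860 · 2.81221 ≈ 38977.24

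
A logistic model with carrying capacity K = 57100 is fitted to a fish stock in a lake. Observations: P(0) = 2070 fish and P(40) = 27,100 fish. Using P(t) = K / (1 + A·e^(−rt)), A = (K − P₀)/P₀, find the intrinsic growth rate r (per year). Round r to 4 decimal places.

A = (57100 − 2070)/2070 = 26.58454
27100 = 57100/(1 + 26.58454·e^(−r·40)) → e^(−40r) = (2.10701 − 1)/26.58454 = 0.041641
r = −ln(0.041641)/40 = 3.17867/40

r ≈ 0.0795 per year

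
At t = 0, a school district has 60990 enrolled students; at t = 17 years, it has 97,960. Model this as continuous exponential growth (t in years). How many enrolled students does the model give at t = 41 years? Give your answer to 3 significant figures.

≈ 191,000 enrolled students

r = ln(97960/60990) / 17 ≈ 0.027873 per year
P(41) = 60990 · e^(0.027873·41) = 60990 · 3.13558 ≈ 191238.81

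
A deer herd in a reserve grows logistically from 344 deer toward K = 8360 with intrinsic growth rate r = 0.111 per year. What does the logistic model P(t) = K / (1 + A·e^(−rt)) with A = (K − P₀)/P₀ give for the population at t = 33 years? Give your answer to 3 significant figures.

A = (8360 − 344)/344 = 23.30233
P(33) = 8360 / (1 + 23.30233·e^(−0.111·33)) = 8360 / (1 + 23.30233·0.025655)
= 8360 / 1.59783 ≈ 5232.09

≈ 5,230 deer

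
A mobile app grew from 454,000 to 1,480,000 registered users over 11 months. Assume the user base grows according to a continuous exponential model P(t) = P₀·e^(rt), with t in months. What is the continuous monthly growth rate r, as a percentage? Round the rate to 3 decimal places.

r ≈ 10.743% per month

1480000 = 454000 · e^(r·11)
e^(11r) = 1480000/454000 = 3.25991
r = ln(3.25991) / 11 = 1.1817 / 11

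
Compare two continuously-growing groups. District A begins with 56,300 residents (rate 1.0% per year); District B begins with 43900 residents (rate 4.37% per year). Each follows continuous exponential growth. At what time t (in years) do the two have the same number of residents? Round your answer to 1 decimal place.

t ≈ 7.4 years

56300·e^(0.01t) = 43900·e^(0.0437t)
56300/43900 = e^((0.0437 − 0.01)t) → ln(1.28246) = 0.0337·t
t = 0.24878 / 0.0337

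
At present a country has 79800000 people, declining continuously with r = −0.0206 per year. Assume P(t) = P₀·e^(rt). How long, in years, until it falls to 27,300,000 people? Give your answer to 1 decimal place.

27300000 = 79800000 · e^(-0.0206·t)
t = ln(27300000/79800000) / -0.0206 = ln(0.34211) / -0.0206 = -1.07264 / -0.0206

t ≈ 52.1 years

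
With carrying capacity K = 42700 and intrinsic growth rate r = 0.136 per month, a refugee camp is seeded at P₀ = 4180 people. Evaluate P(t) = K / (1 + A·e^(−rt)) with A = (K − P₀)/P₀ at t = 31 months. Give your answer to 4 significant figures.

≈ 37,590 people

A = (42700 − 4180)/4180 = 9.21531
P(31) = 42700 / (1 + 9.21531·e^(−0.136·31)) = 42700 / (1 + 9.21531·0.014758)
= 42700 / 1.136 ≈ 37588.18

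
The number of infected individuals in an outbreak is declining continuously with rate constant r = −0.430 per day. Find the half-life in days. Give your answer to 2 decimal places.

half-life ≈ 1.61 days

half-life = ln(2) / |r| = 0.69315 / 0.43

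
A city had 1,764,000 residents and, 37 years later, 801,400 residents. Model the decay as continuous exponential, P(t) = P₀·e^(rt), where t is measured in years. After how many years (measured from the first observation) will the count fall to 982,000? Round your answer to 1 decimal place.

r = ln(801400/1764000) / 37 ≈ -0.021324 per year
t = ln(982000/1764000) / r = -0.58575 / -0.021324 ≈ 27.469

t ≈ 27.5 years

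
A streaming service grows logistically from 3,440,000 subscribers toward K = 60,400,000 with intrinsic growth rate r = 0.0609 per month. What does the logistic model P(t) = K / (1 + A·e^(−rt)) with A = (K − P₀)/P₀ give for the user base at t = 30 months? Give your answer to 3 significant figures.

≈ 16,500,000 subscribers

A = (60400000 − 3440000)/3440000 = 16.55814
P(30) = 60400000 / (1 + 16.55814·e^(−0.0609·30)) = 60400000 / (1 + 16.55814·0.160896)
= 60400000 / 3.66413 ≈ 16484128.35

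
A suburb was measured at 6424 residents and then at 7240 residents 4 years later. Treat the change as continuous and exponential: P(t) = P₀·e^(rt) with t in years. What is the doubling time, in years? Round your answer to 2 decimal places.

doubling time ≈ 23.19 years

r = ln(7240/6424) / 4 = ln(1.12702) / 4 ≈ 0.029895 per year
doubling time = ln 2 / |r| = 0.69315 / 0.029895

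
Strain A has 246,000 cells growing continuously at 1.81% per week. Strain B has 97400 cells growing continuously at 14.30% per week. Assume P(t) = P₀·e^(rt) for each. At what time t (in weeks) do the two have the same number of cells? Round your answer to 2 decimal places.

t ≈ 7.42 weeks

246000·e^(0.0181t) = 97400·e^(0.143t)
246000/97400 = e^((0.143 − 0.0181)t) → ln(2.52567) = 0.1249·t
t = 0.92651 / 0.1249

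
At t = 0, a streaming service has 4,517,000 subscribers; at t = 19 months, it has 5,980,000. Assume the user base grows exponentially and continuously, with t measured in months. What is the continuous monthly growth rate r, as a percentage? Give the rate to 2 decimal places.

r ≈ 1.48% per month

5980000 = 4517000 · e^(r·19)
e^(19r) = 5980000/4517000 = 1.32389
r = ln(1.32389) / 19 = 0.28057 / 19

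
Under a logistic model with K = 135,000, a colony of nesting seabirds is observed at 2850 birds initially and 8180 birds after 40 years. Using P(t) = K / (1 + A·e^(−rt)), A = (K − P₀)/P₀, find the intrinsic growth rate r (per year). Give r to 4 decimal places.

A = (135000 − 2850)/2850 = 46.36842
8180 = 135000/(1 + 46.36842·e^(−r·40)) → e^(−40r) = (16.50367 − 1)/46.36842 = 0.334358
r = −ln(0.334358)/40 = 1.09554/40

r ≈ 0.0274 per year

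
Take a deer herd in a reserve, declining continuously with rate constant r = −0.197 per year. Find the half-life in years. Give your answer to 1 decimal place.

half-life ≈ 3.5 years

half-life = ln(2) / |r| = 0.69315 / 0.197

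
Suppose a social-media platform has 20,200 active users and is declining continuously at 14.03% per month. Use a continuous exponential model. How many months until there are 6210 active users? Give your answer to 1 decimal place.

6210 = 20200 · e^(-0.1403·t)
t = ln(6210/20200) / -0.1403 = ln(0.30743) / -0.1403 = -1.17952 / -0.1403

t ≈ 8.4 months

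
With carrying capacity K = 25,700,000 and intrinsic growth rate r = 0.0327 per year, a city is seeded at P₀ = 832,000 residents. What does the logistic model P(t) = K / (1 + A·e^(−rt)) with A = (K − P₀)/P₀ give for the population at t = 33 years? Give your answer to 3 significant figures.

A = (25700000 − 832000)/832000 = 29.88942
P(33) = 25700000 / (1 + 29.88942·e^(−0.0327·33)) = 25700000 / (1 + 29.88942·0.339901)
= 25700000 / 11.15945 ≈ 2302980.11

≈ 2,300,000 residents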